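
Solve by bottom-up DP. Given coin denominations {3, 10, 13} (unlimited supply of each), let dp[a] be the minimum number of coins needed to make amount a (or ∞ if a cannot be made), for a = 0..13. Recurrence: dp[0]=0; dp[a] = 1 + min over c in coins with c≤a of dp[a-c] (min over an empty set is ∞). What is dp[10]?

 a  0  1  2  3  4  5  6  7  8  9 10 11 12 13
dp  0  -  -  1  -  -  2  -  -  3  1  -  4  1
(- denotes ∞ / unreachable)

1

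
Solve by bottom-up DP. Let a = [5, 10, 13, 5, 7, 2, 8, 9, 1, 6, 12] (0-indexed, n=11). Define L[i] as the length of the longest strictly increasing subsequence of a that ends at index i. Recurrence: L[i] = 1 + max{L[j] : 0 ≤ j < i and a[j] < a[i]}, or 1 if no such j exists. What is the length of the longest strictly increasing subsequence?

   i    0    1    2    3    4    5    6    7    8    9   10
a[i]    5   10   13    5    7    2    8    9    1    6   12
L[i]    1    2    3    1    2    1    3    4    1    2    5

5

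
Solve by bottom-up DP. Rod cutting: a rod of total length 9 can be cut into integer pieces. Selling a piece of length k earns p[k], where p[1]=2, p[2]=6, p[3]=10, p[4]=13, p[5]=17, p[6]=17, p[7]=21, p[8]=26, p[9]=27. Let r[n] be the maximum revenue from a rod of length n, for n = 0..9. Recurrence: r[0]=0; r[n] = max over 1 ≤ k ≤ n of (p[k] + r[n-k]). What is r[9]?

   n    0    1    2    3    4    5    6    7    8    9
r[n]    0    2    6   10   13   17   20   23   27   30

30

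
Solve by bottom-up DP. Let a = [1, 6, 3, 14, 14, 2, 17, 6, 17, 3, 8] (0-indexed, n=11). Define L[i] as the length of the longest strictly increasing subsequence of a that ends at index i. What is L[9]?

   i    0    1    2    3    4    5    6    7    8    9   10
a[i]    1    6    3   14   14    2   17    6   17    3    8
L[i]    1    2    2    3    3    2    4    3    4    3    4

3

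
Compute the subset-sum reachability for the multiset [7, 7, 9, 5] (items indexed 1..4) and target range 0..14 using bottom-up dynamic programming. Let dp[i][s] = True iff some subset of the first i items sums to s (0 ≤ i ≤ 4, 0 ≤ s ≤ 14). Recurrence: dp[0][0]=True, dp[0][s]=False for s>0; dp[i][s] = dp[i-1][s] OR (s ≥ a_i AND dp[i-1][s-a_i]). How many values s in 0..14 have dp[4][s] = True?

i\s   0   1   2   3   4   5   6   7   8   9  10  11  12  13  14
  0   T   F   F   F   F   F   F   F   F   F   F   F   F   F   F
  1   T   F   F   F   F   F   F   T   F   F   F   F   F   F   F
  2   T   F   F   F   F   F   F   T   F   F   F   F   F   F   T
  3   T   F   F   F   F   F   F   T   F   T   F   F   F   F   T
  4   T   F   F   F   F   T   F   T   F   T   F   F   T   F   T

6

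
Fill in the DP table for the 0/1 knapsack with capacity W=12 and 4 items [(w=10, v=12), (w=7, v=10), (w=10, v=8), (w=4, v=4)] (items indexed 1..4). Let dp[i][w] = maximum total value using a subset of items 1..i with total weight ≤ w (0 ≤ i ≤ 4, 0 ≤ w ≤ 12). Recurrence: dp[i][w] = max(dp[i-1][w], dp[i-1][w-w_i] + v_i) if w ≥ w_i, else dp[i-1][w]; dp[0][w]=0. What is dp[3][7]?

i\w   0   1   2   3   4   5   6   7   8   9  10  11  12
  0   0   0   0   0   0   0   0   0   0   0   0   0   0
  1   0   0   0   0   0   0   0   0   0   0  12  12  12
  2   0   0   0   0   0   0   0  10  10  10  12  12  12
  3   0   0   0   0   0   0   0  10  10  10  12  12  12
  4   0   0   0   0   4   4   4  10  10  10  12  14  14

10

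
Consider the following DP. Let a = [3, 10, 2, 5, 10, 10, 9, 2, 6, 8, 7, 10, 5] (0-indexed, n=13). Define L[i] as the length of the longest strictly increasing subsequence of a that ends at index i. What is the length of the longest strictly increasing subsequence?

5

   i    0    1    2    3    4    5    6    7    8    9   10   11   12
a[i]    3   10    2    5   10   10    9    2    6    8    7   10    5
L[i]    1    2    1    2    3    3    3    1    3    4    4    5    2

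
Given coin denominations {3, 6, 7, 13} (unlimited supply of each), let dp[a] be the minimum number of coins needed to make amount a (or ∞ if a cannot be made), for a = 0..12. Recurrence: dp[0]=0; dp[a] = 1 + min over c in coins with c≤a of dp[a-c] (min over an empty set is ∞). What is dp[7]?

 a  0  1  2  3  4  5  6  7  8  9 10 11 12
dp  0  -  -  1  -  -  1  1  -  2  2  -  2
(- denotes ∞ / unreachable)

1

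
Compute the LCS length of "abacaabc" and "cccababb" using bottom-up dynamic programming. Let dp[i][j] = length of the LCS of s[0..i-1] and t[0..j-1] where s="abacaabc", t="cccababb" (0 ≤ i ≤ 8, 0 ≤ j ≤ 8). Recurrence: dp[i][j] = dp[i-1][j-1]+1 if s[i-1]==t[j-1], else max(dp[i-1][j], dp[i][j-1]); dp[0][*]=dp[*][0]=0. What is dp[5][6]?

   ''  c  c  c  a  b  a  b  b
''  0  0  0  0  0  0  0  0  0
 a  0  0  0  0  1  1  1  1  1
 b  0  0  0  0  1  2  2  2  2
 a  0  0  0  0  1  2  3  3  3
 c  0  1  1  1  1  2  3  3  3
 a  0  1  1  1  2  2  3  3  3
 a  0  1  1  1  2  2  3  3  3
 b  0  1  1  1  2  3  3  4  4
 c  0  1  2  2  2  3  3  4  4

3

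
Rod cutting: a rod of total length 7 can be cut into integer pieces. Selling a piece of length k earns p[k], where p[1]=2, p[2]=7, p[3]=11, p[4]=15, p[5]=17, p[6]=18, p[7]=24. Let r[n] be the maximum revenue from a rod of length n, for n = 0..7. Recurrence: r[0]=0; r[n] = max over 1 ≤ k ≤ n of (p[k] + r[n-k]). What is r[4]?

   n    0    1    2    3    4    5    6    7
r[n]    0    2    7   11   15   18   22   26

15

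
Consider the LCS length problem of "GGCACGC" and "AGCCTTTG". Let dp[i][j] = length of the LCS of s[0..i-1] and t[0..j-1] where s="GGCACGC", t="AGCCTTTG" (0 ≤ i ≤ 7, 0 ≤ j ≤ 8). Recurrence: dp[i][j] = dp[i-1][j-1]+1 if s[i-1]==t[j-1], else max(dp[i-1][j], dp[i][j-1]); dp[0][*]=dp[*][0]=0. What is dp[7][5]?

   ''  A  G  C  C  T  T  T  G
''  0  0  0  0  0  0  0  0  0
 G  0  0  1  1  1  1  1  1  1
 G  0  0  1  1  1  1  1  1  2
 C  0  0  1  2  2  2  2  2  2
 A  0  1  1  2  2  2  2  2  2
 C  0  1  1  2  3  3  3  3  3
 G  0  1  2  2  3  3  3  3  4
 C  0  1  2  3  3  3  3  3  4

3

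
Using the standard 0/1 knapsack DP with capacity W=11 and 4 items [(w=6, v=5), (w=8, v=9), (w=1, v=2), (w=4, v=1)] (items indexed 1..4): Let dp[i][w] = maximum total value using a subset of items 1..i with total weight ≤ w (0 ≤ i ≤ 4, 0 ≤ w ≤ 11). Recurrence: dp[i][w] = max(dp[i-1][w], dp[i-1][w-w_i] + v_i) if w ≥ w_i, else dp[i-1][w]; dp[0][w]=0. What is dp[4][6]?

i\w   0   1   2   3   4   5   6   7   8   9  10  11
  0   0   0   0   0   0   0   0   0   0   0   0   0
  1   0   0   0   0   0   0   5   5   5   5   5   5
  2   0   0   0   0   0   0   5   5   9   9   9   9
  3   0   2   2   2   2   2   5   7   9  11  11  11
  4   0   2   2   2   2   3   5   7   9  11  11  11

5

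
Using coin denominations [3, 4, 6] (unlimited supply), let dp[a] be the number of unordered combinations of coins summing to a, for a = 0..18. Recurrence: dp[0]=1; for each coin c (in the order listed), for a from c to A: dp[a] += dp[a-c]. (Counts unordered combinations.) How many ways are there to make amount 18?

6

after  coin     0     1     2     3     4     5     6     7     8     9    10    11    12    13    14    15    16    17    18
          3     1     0     0     1     0     0     1     0     0     1     0     0     1     0     0     1     0     0     1
          4     1     0     0     1     1     0     1     1     1     1     1     1     2     1     1     2     2     1     2
          6     1     0     0     1     1     0     2     1     1     2     2     1     4     2     2     4     4     2     6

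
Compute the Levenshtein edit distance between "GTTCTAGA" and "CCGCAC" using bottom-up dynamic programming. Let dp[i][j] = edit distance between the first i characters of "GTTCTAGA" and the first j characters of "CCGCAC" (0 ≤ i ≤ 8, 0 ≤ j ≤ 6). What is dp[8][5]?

   ''  C  C  G  C  A  C
''  0  1  2  3  4  5  6
 G  1  1  2  2  3  4  5
 T  2  2  2  3  3  4  5
 T  3  3  3  3  4  4  5
 C  4  3  3  4  3  4  4
 T  5  4  4  4  4  4  5
 A  6  5  5  5  5  4  5
 G  7  6  6  5  6  5  5
 A  8  7  7  6  6  6  6

6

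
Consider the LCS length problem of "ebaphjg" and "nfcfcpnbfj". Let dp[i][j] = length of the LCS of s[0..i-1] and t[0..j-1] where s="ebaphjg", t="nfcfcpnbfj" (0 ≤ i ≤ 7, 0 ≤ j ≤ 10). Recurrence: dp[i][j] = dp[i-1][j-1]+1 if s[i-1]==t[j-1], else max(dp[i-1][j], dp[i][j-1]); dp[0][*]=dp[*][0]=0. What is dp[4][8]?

1

   ''  n  f  c  f  c  p  n  b  f  j
''  0  0  0  0  0  0  0  0  0  0  0
 e  0  0  0  0  0  0  0  0  0  0  0
 b  0  0  0  0  0  0  0  0  1  1  1
 a  0  0  0  0  0  0  0  0  1  1  1
 p  0  0  0  0  0  0  1  1  1  1  1
 h  0  0  0  0  0  0  1  1  1  1  1
 j  0  0  0  0  0  0  1  1  1  1  2
 g  0  0  0  0  0  0  1  1  1  1  2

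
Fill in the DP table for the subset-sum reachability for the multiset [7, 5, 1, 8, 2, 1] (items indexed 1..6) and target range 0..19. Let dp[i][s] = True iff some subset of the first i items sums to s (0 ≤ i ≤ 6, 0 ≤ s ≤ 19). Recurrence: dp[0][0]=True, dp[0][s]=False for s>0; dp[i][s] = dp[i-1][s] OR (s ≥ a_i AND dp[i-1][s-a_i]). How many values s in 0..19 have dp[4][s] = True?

12

i\s   0   1   2   3   4   5   6   7   8   9  10  11  12  13  14  15  16  17  18  19
  0   T   F   F   F   F   F   F   F   F   F   F   F   F   F   F   F   F   F   F   F
  1   T   F   F   F   F   F   F   T   F   F   F   F   F   F   F   F   F   F   F   F
  2   T   F   F   F   F   T   F   T   F   F   F   F   T   F   F   F   F   F   F   F
  3   T   T   F   F   F   T   T   T   T   F   F   F   T   T   F   F   F   F   F   F
  4   T   T   F   F   F   T   T   T   T   T   F   F   T   T   T   T   T   F   F   F
  5   T   T   T   T   F   T   T   T   T   T   T   T   T   T   T   T   T   T   T   F
  6   T   T   T   T   T   T   T   T   T   T   T   T   T   T   T   T   T   T   T   T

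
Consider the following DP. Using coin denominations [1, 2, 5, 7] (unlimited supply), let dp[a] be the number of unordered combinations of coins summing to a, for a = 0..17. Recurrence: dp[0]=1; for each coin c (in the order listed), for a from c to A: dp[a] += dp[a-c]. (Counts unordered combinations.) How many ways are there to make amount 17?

34

after  coin     0     1     2     3     4     5     6     7     8     9    10    11    12    13    14    15    16    17
          1     1     1     1     1     1     1     1     1     1     1     1     1     1     1     1     1     1     1
          2     1     1     2     2     3     3     4     4     5     5     6     6     7     7     8     8     9     9
          5     1     1     2     2     3     4     5     6     7     8    10    11    13    14    16    18    20    22
          7     1     1     2     2     3     4     5     7     8    10    12    14    17    19    23    26    30    34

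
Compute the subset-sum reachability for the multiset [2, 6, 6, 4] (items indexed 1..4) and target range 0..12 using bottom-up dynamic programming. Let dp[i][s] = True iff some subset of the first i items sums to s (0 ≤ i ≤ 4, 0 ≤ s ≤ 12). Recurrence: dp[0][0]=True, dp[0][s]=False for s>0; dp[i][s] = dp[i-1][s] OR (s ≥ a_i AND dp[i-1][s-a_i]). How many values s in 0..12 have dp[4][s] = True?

7

i\s   0   1   2   3   4   5   6   7   8   9  10  11  12
  0   T   F   F   F   F   F   F   F   F   F   F   F   F
  1   T   F   T   F   F   F   F   F   F   F   F   F   F
  2   T   F   T   F   F   F   T   F   T   F   F   F   F
  3   T   F   T   F   F   F   T   F   T   F   F   F   T
  4   T   F   T   F   T   F   T   F   T   F   T   F   T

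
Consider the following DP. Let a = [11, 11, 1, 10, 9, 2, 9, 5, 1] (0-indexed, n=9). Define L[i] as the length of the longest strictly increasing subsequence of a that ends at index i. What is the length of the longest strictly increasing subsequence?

   i    0    1    2    3    4    5    6    7    8
a[i]   11   11    1   10    9    2    9    5    1
L[i]    1    1    1    2    2    2    3    3    1

3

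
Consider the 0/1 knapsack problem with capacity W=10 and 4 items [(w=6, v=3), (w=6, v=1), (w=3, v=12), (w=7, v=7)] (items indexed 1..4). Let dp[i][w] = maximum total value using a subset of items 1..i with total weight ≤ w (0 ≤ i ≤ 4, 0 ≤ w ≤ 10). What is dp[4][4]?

12

i\w   0   1   2   3   4   5   6   7   8   9  10
  0   0   0   0   0   0   0   0   0   0   0   0
  1   0   0   0   0   0   0   3   3   3   3   3
  2   0   0   0   0   0   0   3   3   3   3   3
  3   0   0   0  12  12  12  12  12  12  15  15
  4   0   0   0  12  12  12  12  12  12  15  19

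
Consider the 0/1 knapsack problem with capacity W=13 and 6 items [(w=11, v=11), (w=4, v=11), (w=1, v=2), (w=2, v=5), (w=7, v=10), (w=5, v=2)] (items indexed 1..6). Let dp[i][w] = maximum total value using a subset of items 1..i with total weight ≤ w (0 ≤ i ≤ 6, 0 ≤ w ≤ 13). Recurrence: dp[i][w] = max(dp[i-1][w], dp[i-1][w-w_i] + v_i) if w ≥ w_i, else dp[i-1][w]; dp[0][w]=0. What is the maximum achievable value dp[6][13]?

26

i\w   0   1   2   3   4   5   6   7   8   9  10  11  12  13
  0   0   0   0   0   0   0   0   0   0   0   0   0   0   0
  1   0   0   0   0   0   0   0   0   0   0   0  11  11  11
  2   0   0   0   0  11  11  11  11  11  11  11  11  11  11
  3   0   2   2   2  11  13  13  13  13  13  13  13  13  13
  4   0   2   5   7  11  13  16  18  18  18  18  18  18  18
  5   0   2   5   7  11  13  16  18  18  18  18  21  23  26
  6   0   2   5   7  11  13  16  18  18  18  18  21  23  26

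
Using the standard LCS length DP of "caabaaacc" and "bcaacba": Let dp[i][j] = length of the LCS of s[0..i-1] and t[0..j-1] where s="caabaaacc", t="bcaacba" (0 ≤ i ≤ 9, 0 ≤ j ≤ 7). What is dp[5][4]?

   ''  b  c  a  a  c  b  a
''  0  0  0  0  0  0  0  0
 c  0  0  1  1  1  1  1  1
 a  0  0  1  2  2  2  2  2
 a  0  0  1  2  3  3  3  3
 b  0  1  1  2  3  3  4  4
 a  0  1  1  2  3  3  4  5
 a  0  1  1  2  3  3  4  5
 a  0  1  1  2  3  3  4  5
 c  0  1  2  2  3  4  4  5
 c  0  1  2  2  3  4  4  5

3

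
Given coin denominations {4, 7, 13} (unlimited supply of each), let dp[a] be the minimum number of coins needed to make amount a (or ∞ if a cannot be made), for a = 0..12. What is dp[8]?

 a  0  1  2  3  4  5  6  7  8  9 10 11 12
dp  0  -  -  -  1  -  -  1  2  -  -  2  3
(- denotes ∞ / unreachable)

2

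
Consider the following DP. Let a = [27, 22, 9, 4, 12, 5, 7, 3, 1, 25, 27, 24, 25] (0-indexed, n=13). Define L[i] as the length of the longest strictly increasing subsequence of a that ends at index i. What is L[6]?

3

   i    0    1    2    3    4    5    6    7    8    9   10   11   12
a[i]   27   22    9    4   12    5    7    3    1   25   27   24   25
L[i]    1    1    1    1    2    2    3    1    1    4    5    4    5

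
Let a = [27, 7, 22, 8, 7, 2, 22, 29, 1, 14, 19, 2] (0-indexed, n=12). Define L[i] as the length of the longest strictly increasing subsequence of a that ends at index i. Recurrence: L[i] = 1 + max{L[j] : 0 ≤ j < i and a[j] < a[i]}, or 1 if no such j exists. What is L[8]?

1

   i    0    1    2    3    4    5    6    7    8    9   10   11
a[i]   27    7   22    8    7    2   22   29    1   14   19    2
L[i]    1    1    2    2    1    1    3    4    1    3    4    2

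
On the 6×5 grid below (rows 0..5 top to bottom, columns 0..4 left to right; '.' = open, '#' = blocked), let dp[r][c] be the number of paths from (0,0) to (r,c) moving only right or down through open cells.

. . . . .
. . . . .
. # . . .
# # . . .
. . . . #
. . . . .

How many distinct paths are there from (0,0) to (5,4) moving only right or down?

16

r\c   0   1   2   3   4
  0   1   1   1   1   1
  1   1   2   3   4   5
  2   1   0   3   7  12
  3   0   0   3  10  22
  4   0   0   3  13   0
  5   0   0   3  16  16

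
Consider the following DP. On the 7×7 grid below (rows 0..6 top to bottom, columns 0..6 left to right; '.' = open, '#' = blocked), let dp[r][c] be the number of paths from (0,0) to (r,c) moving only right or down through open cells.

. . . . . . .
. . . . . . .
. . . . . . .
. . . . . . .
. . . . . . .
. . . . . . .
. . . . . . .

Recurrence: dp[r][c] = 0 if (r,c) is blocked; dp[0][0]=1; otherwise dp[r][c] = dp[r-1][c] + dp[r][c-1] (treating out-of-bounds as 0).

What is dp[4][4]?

70

r\c   0   1   2   3   4   5   6
  0   1   1   1   1   1   1   1
  1   1   2   3   4   5   6   7
  2   1   3   6  10  15  21  28
  3   1   4  10  20  35  56  84
  4   1   5  15  35  70 126 210
  5   1   6  21  56 126 252 462
  6   1   7  28  84 210 462 924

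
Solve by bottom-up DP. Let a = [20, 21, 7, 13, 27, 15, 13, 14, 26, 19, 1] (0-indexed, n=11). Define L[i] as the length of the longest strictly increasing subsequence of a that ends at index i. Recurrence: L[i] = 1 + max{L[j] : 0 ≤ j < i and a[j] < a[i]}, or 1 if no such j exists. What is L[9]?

4

   i    0    1    2    3    4    5    6    7    8    9   10
a[i]   20   21    7   13   27   15   13   14   26   19    1
L[i]    1    2    1    2    3    3    2    3    4    4    1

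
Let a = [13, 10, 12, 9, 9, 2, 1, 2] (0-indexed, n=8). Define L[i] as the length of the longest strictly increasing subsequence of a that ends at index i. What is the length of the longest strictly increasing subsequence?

   i    0    1    2    3    4    5    6    7
a[i]   13   10   12    9    9    2    1    2
L[i]    1    1    2    1    1    1    1    2

2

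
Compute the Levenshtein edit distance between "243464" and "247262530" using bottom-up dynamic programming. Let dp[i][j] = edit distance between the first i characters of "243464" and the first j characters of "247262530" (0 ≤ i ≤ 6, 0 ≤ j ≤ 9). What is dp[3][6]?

   ''  2  4  7  2  6  2  5  3  0
''  0  1  2  3  4  5  6  7  8  9
 2  1  0  1  2  3  4  5  6  7  8
 4  2  1  0  1  2  3  4  5  6  7
 3  3  2  1  1  2  3  4  5  5  6
 4  4  3  2  2  2  3  4  5  6  6
 6  5  4  3  3  3  2  3  4  5  6
 4  6  5  4  4  4  3  3  4  5  6

4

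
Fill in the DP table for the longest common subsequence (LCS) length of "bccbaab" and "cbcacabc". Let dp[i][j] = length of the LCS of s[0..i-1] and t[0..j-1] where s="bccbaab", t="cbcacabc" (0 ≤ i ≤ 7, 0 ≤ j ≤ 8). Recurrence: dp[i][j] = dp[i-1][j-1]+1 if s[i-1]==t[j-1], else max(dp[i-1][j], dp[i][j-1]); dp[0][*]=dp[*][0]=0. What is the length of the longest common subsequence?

5

   ''  c  b  c  a  c  a  b  c
''  0  0  0  0  0  0  0  0  0
 b  0  0  1  1  1  1  1  1  1
 c  0  1  1  2  2  2  2  2  2
 c  0  1  1  2  2  3  3  3  3
 b  0  1  2  2  2  3  3  4  4
 a  0  1  2  2  3  3  4  4  4
 a  0  1  2  2  3  3  4  4  4
 b  0  1  2  2  3  3  4  5  5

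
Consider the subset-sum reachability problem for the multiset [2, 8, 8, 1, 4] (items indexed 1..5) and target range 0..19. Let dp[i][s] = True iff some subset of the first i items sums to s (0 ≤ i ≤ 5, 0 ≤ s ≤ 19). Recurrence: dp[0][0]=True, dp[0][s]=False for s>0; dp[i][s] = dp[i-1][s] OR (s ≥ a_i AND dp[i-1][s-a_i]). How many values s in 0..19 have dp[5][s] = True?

20

i\s   0   1   2   3   4   5   6   7   8   9  10  11  12  13  14  15  16  17  18  19
  0   T   F   F   F   F   F   F   F   F   F   F   F   F   F   F   F   F   F   F   F
  1   T   F   T   F   F   F   F   F   F   F   F   F   F   F   F   F   F   F   F   F
  2   T   F   T   F   F   F   F   F   T   F   T   F   F   F   F   F   F   F   F   F
  3   T   F   T   F   F   F   F   F   T   F   T   F   F   F   F   F   T   F   T   F
  4   T   T   T   T   F   F   F   F   T   T   T   T   F   F   F   F   T   T   T   T
  5   T   T   T   T   T   T   T   T   T   T   T   T   T   T   T   T   T   T   T   T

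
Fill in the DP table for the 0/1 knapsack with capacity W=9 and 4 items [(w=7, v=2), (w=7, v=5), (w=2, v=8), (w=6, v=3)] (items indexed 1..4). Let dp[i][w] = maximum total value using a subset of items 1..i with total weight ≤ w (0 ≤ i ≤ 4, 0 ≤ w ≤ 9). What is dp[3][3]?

i\w   0   1   2   3   4   5   6   7   8   9
  0   0   0   0   0   0   0   0   0   0   0
  1   0   0   0   0   0   0   0   2   2   2
  2   0   0   0   0   0   0   0   5   5   5
  3   0   0   8   8   8   8   8   8   8  13
  4   0   0   8   8   8   8   8   8  11  13

8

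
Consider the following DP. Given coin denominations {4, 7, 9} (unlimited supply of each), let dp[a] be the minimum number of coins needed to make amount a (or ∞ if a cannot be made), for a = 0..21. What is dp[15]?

 a  0  1  2  3  4  5  6  7  8  9 10 11 12 13 14 15 16 17 18 19 20 21
dp  0  -  -  -  1  -  -  1  2  1  -  2  3  2  2  3  2  3  2  4  3  3
(- denotes ∞ / unreachable)

3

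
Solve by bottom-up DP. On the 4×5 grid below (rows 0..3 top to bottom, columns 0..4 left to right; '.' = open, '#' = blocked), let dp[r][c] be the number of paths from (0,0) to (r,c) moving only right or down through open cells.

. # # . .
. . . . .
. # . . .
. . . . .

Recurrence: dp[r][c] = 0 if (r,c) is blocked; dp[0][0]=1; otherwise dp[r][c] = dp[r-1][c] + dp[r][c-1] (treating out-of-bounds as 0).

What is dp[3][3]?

r\c   0   1   2   3   4
  0   1   0   0   0   0
  1   1   1   1   1   1
  2   1   0   1   2   3
  3   1   1   2   4   7

4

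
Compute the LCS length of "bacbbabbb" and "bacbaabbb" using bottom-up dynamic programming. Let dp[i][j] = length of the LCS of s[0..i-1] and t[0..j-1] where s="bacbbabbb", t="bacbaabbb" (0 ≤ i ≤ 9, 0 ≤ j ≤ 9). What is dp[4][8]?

4

   ''  b  a  c  b  a  a  b  b  b
''  0  0  0  0  0  0  0  0  0  0
 b  0  1  1  1  1  1  1  1  1  1
 a  0  1  2  2  2  2  2  2  2  2
 c  0  1  2  3  3  3  3  3  3  3
 b  0  1  2  3  4  4  4  4  4  4
 b  0  1  2  3  4  4  4  5  5  5
 a  0  1  2  3  4  5  5  5  5  5
 b  0  1  2  3  4  5  5  6  6  6
 b  0  1  2  3  4  5  5  6  7  7
 b  0  1  2  3  4  5  5  6  7  8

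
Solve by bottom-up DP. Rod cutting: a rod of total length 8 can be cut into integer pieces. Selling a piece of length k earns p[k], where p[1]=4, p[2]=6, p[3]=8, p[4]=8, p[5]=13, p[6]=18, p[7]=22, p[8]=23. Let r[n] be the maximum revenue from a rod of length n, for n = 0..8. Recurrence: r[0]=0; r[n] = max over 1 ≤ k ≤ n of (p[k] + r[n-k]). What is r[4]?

16

   n    0    1    2    3    4    5    6    7    8
r[n]    0    4    8   12   16   20   24   28   32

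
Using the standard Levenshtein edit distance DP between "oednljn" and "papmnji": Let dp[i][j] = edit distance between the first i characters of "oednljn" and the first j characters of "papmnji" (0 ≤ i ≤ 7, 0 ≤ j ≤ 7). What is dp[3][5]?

   ''  p  a  p  m  n  j  i
''  0  1  2  3  4  5  6  7
 o  1  1  2  3  4  5  6  7
 e  2  2  2  3  4  5  6  7
 d  3  3  3  3  4  5  6  7
 n  4  4  4  4  4  4  5  6
 l  5  5  5  5  5  5  5  6
 j  6  6  6  6  6  6  5  6
 n  7  7  7  7  7  6  6  6

5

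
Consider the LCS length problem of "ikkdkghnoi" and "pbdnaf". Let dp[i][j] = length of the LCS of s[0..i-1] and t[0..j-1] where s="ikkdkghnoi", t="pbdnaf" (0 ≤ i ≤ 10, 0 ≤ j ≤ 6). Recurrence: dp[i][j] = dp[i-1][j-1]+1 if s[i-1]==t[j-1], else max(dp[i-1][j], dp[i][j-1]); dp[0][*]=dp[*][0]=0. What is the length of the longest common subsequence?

   ''  p  b  d  n  a  f
''  0  0  0  0  0  0  0
 i  0  0  0  0  0  0  0
 k  0  0  0  0  0  0  0
 k  0  0  0  0  0  0  0
 d  0  0  0  1  1  1  1
 k  0  0  0  1  1  1  1
 g  0  0  0  1  1  1  1
 h  0  0  0  1  1  1  1
 n  0  0  0  1  2  2  2
 o  0  0  0  1  2  2  2
 i  0  0  0  1  2  2  2

2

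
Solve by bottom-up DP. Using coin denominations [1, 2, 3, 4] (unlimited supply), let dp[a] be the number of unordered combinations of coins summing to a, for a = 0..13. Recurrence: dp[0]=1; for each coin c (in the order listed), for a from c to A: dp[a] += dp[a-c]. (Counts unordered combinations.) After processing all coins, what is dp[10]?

after  coin     0     1     2     3     4     5     6     7     8     9    10    11    12    13
          1     1     1     1     1     1     1     1     1     1     1     1     1     1     1
          2     1     1     2     2     3     3     4     4     5     5     6     6     7     7
          3     1     1     2     3     4     5     7     8    10    12    14    16    19    21
          4     1     1     2     3     5     6     9    11    15    18    23    27    34    39

23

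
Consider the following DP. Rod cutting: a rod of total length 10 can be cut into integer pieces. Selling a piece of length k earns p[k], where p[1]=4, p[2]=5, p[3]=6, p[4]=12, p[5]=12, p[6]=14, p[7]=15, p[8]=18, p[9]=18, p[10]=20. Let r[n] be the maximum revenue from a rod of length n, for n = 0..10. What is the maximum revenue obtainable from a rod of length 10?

   n    0    1    2    3    4    5    6    7    8    9   10
r[n]    0    4    8   12   16   20   24   28   32   36   40

40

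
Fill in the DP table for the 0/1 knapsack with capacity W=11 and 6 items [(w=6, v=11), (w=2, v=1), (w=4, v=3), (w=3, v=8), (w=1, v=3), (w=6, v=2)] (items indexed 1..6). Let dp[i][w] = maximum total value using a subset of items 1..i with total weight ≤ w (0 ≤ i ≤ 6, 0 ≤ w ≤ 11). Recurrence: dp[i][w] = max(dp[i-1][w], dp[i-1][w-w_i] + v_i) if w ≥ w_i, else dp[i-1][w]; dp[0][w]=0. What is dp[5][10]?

i\w   0   1   2   3   4   5   6   7   8   9  10  11
  0   0   0   0   0   0   0   0   0   0   0   0   0
  1   0   0   0   0   0   0  11  11  11  11  11  11
  2   0   0   1   1   1   1  11  11  12  12  12  12
  3   0   0   1   1   3   3  11  11  12  12  14  14
  4   0   0   1   8   8   9  11  11  12  19  19  20
  5   0   3   3   8  11  11  12  14  14  19  22  22
  6   0   3   3   8  11  11  12  14  14  19  22  22

22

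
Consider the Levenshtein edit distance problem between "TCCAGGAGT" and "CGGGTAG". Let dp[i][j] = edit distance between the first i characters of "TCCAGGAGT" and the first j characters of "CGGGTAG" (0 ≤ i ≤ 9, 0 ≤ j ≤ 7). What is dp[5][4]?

3

   ''  C  G  G  G  T  A  G
''  0  1  2  3  4  5  6  7
 T  1  1  2  3  4  4  5  6
 C  2  1  2  3  4  5  5  6
 C  3  2  2  3  4  5  6  6
 A  4  3  3  3  4  5  5  6
 G  5  4  3  3  3  4  5  5
 G  6  5  4  3  3  4  5  5
 A  7  6  5  4  4  4  4  5
 G  8  7  6  5  4  5  5  4
 T  9  8  7  6  5  4  5  5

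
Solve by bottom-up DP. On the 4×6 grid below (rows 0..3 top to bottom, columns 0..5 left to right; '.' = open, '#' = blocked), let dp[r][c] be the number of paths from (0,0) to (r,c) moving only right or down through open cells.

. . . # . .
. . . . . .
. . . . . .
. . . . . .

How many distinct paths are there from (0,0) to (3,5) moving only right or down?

r\c   0   1   2   3   4   5
  0   1   1   1   0   0   0
  1   1   2   3   3   3   3
  2   1   3   6   9  12  15
  3   1   4  10  19  31  46

46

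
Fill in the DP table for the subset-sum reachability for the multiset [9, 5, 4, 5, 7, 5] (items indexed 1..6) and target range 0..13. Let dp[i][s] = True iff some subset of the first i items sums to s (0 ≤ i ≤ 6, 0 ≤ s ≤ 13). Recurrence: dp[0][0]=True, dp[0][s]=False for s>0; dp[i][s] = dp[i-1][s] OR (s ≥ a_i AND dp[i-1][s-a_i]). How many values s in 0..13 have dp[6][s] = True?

i\s   0   1   2   3   4   5   6   7   8   9  10  11  12  13
  0   T   F   F   F   F   F   F   F   F   F   F   F   F   F
  1   T   F   F   F   F   F   F   F   F   T   F   F   F   F
  2   T   F   F   F   F   T   F   F   F   T   F   F   F   F
  3   T   F   F   F   T   T   F   F   F   T   F   F   F   T
  4   T   F   F   F   T   T   F   F   F   T   T   F   F   T
  5   T   F   F   F   T   T   F   T   F   T   T   T   T   T
  6   T   F   F   F   T   T   F   T   F   T   T   T   T   T

9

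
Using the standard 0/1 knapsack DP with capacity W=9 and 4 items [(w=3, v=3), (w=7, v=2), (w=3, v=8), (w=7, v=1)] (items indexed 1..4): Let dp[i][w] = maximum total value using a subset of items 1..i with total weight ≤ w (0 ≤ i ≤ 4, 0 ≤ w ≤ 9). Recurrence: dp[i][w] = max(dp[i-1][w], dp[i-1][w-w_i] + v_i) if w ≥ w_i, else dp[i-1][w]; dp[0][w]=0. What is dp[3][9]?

i\w   0   1   2   3   4   5   6   7   8   9
  0   0   0   0   0   0   0   0   0   0   0
  1   0   0   0   3   3   3   3   3   3   3
  2   0   0   0   3   3   3   3   3   3   3
  3   0   0   0   8   8   8  11  11  11  11
  4   0   0   0   8   8   8  11  11  11  11

11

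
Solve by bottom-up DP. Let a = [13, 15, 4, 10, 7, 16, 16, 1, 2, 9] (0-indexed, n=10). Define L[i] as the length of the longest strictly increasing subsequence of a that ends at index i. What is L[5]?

3

   i    0    1    2    3    4    5    6    7    8    9
a[i]   13   15    4   10    7   16   16    1    2    9
L[i]    1    2    1    2    2    3    3    1    2    3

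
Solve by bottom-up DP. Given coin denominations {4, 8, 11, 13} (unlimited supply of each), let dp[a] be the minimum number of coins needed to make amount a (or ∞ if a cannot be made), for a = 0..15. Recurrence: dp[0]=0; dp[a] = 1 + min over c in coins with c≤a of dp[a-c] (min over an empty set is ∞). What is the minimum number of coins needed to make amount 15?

2

 a  0  1  2  3  4  5  6  7  8  9 10 11 12 13 14 15
dp  0  -  -  -  1  -  -  -  1  -  -  1  2  1  -  2
(- denotes ∞ / unreachable)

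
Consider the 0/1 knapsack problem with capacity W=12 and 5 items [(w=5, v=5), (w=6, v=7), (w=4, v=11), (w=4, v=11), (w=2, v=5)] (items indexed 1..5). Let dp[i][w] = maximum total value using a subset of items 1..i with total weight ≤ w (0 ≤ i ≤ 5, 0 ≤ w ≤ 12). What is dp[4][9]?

i\w   0   1   2   3   4   5   6   7   8   9  10  11  12
  0   0   0   0   0   0   0   0   0   0   0   0   0   0
  1   0   0   0   0   0   5   5   5   5   5   5   5   5
  2   0   0   0   0   0   5   7   7   7   7   7  12  12
  3   0   0   0   0  11  11  11  11  11  16  18  18  18
  4   0   0   0   0  11  11  11  11  22  22  22  22  22
  5   0   0   5   5  11  11  16  16  22  22  27  27  27

22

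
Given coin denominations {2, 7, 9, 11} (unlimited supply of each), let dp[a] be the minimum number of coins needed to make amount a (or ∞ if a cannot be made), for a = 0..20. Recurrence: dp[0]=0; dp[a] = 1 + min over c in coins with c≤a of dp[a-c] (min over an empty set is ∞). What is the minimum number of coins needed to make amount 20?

2

 a  0  1  2  3  4  5  6  7  8  9 10 11 12 13 14 15 16 17 18 19 20
dp  0  -  1  -  2  -  3  1  4  1  5  1  6  2  2  3  2  4  2  5  2
(- denotes ∞ / unreachable)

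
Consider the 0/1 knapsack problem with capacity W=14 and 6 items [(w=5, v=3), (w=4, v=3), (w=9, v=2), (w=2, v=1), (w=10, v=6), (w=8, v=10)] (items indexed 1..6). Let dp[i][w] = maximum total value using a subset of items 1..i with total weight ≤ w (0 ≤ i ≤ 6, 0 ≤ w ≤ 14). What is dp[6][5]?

3

i\w   0   1   2   3   4   5   6   7   8   9  10  11  12  13  14
  0   0   0   0   0   0   0   0   0   0   0   0   0   0   0   0
  1   0   0   0   0   0   3   3   3   3   3   3   3   3   3   3
  2   0   0   0   0   3   3   3   3   3   6   6   6   6   6   6
  3   0   0   0   0   3   3   3   3   3   6   6   6   6   6   6
  4   0   0   1   1   3   3   4   4   4   6   6   7   7   7   7
  5   0   0   1   1   3   3   4   4   4   6   6   7   7   7   9
  6   0   0   1   1   3   3   4   4  10  10  11  11  13  13  14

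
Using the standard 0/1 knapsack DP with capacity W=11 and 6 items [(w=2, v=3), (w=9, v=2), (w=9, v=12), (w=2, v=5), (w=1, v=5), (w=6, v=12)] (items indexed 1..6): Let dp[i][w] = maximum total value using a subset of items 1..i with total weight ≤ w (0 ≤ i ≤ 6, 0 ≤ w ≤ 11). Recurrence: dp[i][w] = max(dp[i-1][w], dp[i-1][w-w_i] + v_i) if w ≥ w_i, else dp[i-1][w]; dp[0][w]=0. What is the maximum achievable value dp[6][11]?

i\w   0   1   2   3   4   5   6   7   8   9  10  11
  0   0   0   0   0   0   0   0   0   0   0   0   0
  1   0   0   3   3   3   3   3   3   3   3   3   3
  2   0   0   3   3   3   3   3   3   3   3   3   5
  3   0   0   3   3   3   3   3   3   3  12  12  15
  4   0   0   5   5   8   8   8   8   8  12  12  17
  5   0   5   5  10  10  13  13  13  13  13  17  17
  6   0   5   5  10  10  13  13  17  17  22  22  25

25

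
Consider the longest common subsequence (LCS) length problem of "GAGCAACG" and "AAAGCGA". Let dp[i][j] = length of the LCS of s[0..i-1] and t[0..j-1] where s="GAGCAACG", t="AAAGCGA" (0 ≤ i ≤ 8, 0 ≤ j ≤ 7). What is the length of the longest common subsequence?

   ''  A  A  A  G  C  G  A
''  0  0  0  0  0  0  0  0
 G  0  0  0  0  1  1  1  1
 A  0  1  1  1  1  1  1  2
 G  0  1  1  1  2  2  2  2
 C  0  1  1  1  2  3  3  3
 A  0  1  2  2  2  3  3  4
 A  0  1  2  3  3  3  3  4
 C  0  1  2  3  3  4  4  4
 G  0  1  2  3  4  4  5  5

5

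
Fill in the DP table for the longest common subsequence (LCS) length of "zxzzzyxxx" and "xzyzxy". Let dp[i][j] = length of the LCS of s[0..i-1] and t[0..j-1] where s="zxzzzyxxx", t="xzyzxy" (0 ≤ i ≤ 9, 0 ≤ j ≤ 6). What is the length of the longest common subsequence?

4

   ''  x  z  y  z  x  y
''  0  0  0  0  0  0  0
 z  0  0  1  1  1  1  1
 x  0  1  1  1  1  2  2
 z  0  1  2  2  2  2  2
 z  0  1  2  2  3  3  3
 z  0  1  2  2  3  3  3
 y  0  1  2  3  3  3  4
 x  0  1  2  3  3  4  4
 x  0  1  2  3  3  4  4
 x  0  1  2  3  3  4  4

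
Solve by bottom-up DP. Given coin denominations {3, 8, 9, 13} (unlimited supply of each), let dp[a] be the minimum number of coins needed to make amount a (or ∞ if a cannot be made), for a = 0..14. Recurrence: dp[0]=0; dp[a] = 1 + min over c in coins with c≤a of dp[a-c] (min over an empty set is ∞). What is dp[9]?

 a  0  1  2  3  4  5  6  7  8  9 10 11 12 13 14
dp  0  -  -  1  -  -  2  -  1  1  -  2  2  1  3
(- denotes ∞ / unreachable)

1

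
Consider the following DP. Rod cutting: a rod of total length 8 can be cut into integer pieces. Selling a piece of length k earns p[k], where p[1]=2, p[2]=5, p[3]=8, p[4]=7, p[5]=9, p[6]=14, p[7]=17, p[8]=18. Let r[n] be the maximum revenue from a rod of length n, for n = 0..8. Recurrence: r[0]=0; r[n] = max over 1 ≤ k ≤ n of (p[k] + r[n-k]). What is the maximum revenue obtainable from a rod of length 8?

21

   n    0    1    2    3    4    5    6    7    8
r[n]    0    2    5    8   10   13   16   18   21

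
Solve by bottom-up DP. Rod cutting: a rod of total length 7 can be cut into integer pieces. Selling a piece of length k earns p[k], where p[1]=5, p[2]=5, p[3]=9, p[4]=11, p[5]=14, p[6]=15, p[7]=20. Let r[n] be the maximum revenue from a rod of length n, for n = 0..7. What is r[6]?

   n    0    1    2    3    4    5    6    7
r[n]    0    5   10   15   20   25   30   35

30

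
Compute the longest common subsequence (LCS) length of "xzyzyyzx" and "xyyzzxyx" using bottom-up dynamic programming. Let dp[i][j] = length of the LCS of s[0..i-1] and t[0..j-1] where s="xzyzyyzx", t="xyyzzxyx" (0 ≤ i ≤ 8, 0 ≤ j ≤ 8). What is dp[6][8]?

4

   ''  x  y  y  z  z  x  y  x
''  0  0  0  0  0  0  0  0  0
 x  0  1  1  1  1  1  1  1  1
 z  0  1  1  1  2  2  2  2  2
 y  0  1  2  2  2  2  2  3  3
 z  0  1  2  2  3  3  3  3  3
 y  0  1  2  3  3  3  3  4  4
 y  0  1  2  3  3  3  3  4  4
 z  0  1  2  3  4  4  4  4  4
 x  0  1  2  3  4  4  5  5  5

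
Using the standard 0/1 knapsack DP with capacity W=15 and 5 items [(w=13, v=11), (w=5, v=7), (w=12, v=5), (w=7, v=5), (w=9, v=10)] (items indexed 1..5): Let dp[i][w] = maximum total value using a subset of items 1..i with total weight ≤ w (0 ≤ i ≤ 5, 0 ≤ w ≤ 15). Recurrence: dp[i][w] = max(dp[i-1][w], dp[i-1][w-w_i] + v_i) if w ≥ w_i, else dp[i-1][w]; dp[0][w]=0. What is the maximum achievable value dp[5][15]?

17

i\w   0   1   2   3   4   5   6   7   8   9  10  11  12  13  14  15
  0   0   0   0   0   0   0   0   0   0   0   0   0   0   0   0   0
  1   0   0   0   0   0   0   0   0   0   0   0   0   0  11  11  11
  2   0   0   0   0   0   7   7   7   7   7   7   7   7  11  11  11
  3   0   0   0   0   0   7   7   7   7   7   7   7   7  11  11  11
  4   0   0   0   0   0   7   7   7   7   7   7   7  12  12  12  12
  5   0   0   0   0   0   7   7   7   7  10  10  10  12  12  17  17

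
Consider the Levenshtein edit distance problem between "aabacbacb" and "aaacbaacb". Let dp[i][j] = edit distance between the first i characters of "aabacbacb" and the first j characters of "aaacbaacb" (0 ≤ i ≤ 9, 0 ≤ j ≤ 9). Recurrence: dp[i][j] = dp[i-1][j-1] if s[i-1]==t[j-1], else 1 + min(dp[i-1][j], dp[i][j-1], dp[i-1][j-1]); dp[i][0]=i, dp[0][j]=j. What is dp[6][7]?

   ''  a  a  a  c  b  a  a  c  b
''  0  1  2  3  4  5  6  7  8  9
 a  1  0  1  2  3  4  5  6  7  8
 a  2  1  0  1  2  3  4  5  6  7
 b  3  2  1  1  2  2  3  4  5  6
 a  4  3  2  1  2  3  2  3  4  5
 c  5  4  3  2  1  2  3  3  3  4
 b  6  5  4  3  2  1  2  3  4  3
 a  7  6  5  4  3  2  1  2  3  4
 c  8  7  6  5  4  3  2  2  2  3
 b  9  8  7  6  5  4  3  3  3  2

3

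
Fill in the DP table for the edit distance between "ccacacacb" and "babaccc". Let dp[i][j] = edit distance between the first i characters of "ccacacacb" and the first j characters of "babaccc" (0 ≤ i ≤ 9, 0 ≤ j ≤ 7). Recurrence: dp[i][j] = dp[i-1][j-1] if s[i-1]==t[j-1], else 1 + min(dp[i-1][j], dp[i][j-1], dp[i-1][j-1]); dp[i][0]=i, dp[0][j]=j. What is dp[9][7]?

5

   ''  b  a  b  a  c  c  c
''  0  1  2  3  4  5  6  7
 c  1  1  2  3  4  4  5  6
 c  2  2  2  3  4  4  4  5
 a  3  3  2  3  3  4  5  5
 c  4  4  3  3  4  3  4  5
 a  5  5  4  4  3  4  4  5
 c  6  6  5  5  4  3  4  4
 a  7  7  6  6  5  4  4  5
 c  8  8  7  7  6  5  4  4
 b  9  8  8  7  7  6  5  5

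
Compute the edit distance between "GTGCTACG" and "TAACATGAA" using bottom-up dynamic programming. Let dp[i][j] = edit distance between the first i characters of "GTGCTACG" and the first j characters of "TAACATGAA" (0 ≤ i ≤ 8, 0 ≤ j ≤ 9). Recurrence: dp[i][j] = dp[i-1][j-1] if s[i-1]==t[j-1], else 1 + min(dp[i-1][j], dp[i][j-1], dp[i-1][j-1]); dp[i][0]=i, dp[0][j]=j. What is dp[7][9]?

6

   ''  T  A  A  C  A  T  G  A  A
''  0  1  2  3  4  5  6  7  8  9
 G  1  1  2  3  4  5  6  6  7  8
 T  2  1  2  3  4  5  5  6  7  8
 G  3  2  2  3  4  5  6  5  6  7
 C  4  3  3  3  3  4  5  6  6  7
 T  5  4  4  4  4  4  4  5  6  7
 A  6  5  4  4  5  4  5  5  5  6
 C  7  6  5  5  4  5  5  6  6  6
 G  8  7  6  6  5  5  6  5  6  7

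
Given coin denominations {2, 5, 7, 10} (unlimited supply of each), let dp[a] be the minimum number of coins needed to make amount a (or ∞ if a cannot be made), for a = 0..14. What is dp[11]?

3

 a  0  1  2  3  4  5  6  7  8  9 10 11 12 13 14
dp  0  -  1  -  2  1  3  1  4  2  1  3  2  4  2
(- denotes ∞ / unreachable)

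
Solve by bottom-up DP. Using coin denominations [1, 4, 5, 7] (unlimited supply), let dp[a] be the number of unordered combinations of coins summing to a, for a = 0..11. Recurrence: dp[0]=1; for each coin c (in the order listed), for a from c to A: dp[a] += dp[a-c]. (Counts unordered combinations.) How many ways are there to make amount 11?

8

after  coin     0     1     2     3     4     5     6     7     8     9    10    11
          1     1     1     1     1     1     1     1     1     1     1     1     1
          4     1     1     1     1     2     2     2     2     3     3     3     3
          5     1     1     1     1     2     3     3     3     4     5     6     6
          7     1     1     1     1     2     3     3     4     5     6     7     8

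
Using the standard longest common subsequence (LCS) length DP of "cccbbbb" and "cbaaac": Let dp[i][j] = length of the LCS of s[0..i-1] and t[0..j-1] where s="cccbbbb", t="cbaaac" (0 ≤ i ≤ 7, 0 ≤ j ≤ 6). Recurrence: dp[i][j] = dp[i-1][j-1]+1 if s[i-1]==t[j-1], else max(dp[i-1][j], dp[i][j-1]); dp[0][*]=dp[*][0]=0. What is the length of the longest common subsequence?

2

   ''  c  b  a  a  a  c
''  0  0  0  0  0  0  0
 c  0  1  1  1  1  1  1
 c  0  1  1  1  1  1  2
 c  0  1  1  1  1  1  2
 b  0  1  2  2  2  2  2
 b  0  1  2  2  2  2  2
 b  0  1  2  2  2  2  2
 b  0  1  2  2  2  2  2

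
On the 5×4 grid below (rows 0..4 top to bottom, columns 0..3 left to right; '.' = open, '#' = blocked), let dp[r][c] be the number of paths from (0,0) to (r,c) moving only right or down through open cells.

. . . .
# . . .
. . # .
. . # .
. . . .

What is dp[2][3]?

3

r\c   0   1   2   3
  0   1   1   1   1
  1   0   1   2   3
  2   0   1   0   3
  3   0   1   0   3
  4   0   1   1   4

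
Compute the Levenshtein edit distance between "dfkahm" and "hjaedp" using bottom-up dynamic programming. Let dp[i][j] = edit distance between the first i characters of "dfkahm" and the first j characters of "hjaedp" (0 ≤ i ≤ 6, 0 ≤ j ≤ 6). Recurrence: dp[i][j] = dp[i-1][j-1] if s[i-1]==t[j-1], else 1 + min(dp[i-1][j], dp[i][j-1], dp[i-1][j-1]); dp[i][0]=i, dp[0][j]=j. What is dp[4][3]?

3

   ''  h  j  a  e  d  p
''  0  1  2  3  4  5  6
 d  1  1  2  3  4  4  5
 f  2  2  2  3  4  5  5
 k  3  3  3  3  4  5  6
 a  4  4  4  3  4  5  6
 h  5  4  5  4  4  5  6
 m  6  5  5  5  5  5  6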